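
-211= -211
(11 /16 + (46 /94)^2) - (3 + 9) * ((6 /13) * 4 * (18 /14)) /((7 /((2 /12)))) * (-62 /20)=341013579 /112570640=3.03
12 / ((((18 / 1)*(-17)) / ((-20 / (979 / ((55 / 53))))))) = 200 / 240567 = 0.00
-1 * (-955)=955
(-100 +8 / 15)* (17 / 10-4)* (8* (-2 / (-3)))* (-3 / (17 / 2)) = -549056 / 1275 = -430.63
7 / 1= 7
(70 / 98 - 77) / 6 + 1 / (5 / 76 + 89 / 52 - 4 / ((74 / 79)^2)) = -13.07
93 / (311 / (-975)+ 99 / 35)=634725 / 17128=37.06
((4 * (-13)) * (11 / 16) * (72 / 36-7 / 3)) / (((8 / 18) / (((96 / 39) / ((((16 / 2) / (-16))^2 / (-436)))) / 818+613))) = 106636761 / 6544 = 16295.35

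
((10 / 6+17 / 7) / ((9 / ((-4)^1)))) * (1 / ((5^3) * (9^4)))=-0.00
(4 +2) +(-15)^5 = -759369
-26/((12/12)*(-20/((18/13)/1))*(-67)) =-9/335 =-0.03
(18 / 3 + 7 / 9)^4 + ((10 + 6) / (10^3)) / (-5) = 8653637503 / 4100625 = 2110.32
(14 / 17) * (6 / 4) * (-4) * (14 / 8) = -147 / 17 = -8.65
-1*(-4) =4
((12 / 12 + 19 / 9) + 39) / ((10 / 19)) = 80.01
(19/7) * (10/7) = 3.88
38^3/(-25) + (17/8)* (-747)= -756451/200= -3782.26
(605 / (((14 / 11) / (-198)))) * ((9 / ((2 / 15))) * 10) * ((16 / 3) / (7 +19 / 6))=-14231052000 / 427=-33327990.63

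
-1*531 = -531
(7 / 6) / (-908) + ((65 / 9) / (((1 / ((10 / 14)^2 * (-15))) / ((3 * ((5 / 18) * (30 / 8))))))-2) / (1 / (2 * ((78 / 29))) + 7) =-7276736027 / 299253192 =-24.32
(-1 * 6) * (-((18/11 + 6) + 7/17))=9030/187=48.29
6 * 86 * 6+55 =3151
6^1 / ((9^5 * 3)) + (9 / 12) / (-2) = -177131 / 472392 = -0.37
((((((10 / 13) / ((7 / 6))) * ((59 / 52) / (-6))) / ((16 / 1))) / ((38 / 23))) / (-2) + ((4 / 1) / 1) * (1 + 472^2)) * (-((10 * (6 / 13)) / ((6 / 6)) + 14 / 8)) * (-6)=2545912672790625 / 74803456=34034693.17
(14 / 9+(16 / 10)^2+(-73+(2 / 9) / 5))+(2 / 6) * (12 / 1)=-64.84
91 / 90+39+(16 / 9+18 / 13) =50513 / 1170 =43.17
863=863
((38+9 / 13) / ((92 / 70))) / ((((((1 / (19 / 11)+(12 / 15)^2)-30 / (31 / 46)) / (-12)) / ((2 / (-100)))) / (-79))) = 819178255 / 63542583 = 12.89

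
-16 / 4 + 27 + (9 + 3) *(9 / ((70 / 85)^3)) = 148429 / 686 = 216.37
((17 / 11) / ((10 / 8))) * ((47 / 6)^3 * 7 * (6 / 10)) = 12354937 / 4950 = 2495.95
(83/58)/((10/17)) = 2.43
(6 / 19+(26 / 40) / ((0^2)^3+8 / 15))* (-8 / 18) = -311 / 456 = -0.68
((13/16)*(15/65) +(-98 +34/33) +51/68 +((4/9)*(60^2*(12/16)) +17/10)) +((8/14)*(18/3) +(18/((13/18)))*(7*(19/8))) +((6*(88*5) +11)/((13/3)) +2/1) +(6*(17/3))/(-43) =22069913219/10330320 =2136.42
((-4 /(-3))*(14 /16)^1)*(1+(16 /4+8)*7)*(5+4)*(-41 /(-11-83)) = 73185 /188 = 389.28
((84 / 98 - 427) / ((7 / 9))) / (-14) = 26847 / 686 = 39.14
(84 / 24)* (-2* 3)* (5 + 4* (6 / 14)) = -141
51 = 51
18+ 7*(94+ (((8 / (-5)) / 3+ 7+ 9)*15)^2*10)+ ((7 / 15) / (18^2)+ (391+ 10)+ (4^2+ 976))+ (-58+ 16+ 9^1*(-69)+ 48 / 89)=1630280692343 / 432540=3769086.54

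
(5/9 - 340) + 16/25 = -76231/225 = -338.80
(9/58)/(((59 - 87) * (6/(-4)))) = 3/812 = 0.00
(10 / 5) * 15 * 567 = 17010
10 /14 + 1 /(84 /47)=107 /84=1.27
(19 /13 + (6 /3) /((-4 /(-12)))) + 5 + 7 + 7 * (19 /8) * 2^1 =2741 /52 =52.71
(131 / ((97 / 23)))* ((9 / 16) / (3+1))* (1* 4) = 27117 / 1552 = 17.47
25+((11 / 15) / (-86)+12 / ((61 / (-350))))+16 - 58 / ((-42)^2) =-161330171 / 5783715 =-27.89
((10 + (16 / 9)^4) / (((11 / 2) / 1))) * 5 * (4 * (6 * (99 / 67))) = 10491680 / 16281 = 644.41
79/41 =1.93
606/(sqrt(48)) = 101*sqrt(3)/2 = 87.47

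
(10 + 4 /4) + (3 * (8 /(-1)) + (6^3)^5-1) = 470184984562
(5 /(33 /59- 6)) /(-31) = 295 /9951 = 0.03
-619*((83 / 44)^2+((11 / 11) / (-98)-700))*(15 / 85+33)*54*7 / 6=51897303348777 / 57596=901057423.24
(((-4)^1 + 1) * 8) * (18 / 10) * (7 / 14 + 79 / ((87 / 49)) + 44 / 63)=-2003532 / 1015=-1973.92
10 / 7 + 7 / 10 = 149 / 70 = 2.13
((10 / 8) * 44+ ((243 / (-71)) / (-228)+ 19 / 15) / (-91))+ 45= 736450261 / 7365540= 99.99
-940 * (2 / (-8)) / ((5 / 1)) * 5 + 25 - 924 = -664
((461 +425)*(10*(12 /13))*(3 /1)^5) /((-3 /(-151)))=1300399920 /13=100030763.08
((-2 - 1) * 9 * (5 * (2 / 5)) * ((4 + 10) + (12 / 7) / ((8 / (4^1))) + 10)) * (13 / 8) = -30537 / 14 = -2181.21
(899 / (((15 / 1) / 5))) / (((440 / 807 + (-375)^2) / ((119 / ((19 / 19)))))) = 0.25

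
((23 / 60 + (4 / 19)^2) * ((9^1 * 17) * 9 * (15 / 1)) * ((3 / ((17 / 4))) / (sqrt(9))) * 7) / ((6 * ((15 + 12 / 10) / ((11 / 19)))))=86.66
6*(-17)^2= 1734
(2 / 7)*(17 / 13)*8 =272 / 91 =2.99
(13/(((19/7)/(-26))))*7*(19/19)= -871.68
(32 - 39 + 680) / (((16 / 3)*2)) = 2019 / 32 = 63.09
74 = 74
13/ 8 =1.62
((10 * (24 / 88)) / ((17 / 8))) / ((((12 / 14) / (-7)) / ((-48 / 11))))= 94080 / 2057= 45.74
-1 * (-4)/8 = 1/2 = 0.50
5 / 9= 0.56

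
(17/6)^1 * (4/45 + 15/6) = 3961/540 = 7.34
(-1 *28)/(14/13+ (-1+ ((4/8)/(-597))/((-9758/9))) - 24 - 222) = 1413660976/12416137709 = 0.11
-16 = -16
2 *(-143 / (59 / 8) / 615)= -2288 / 36285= -0.06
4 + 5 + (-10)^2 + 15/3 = 114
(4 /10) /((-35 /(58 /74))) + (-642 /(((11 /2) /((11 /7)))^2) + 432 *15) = 291330194 /45325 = 6427.58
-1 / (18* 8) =-1 / 144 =-0.01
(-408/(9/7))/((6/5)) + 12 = -2272/9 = -252.44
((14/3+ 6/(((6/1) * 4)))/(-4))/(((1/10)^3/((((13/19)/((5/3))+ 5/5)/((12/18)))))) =-98825/38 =-2600.66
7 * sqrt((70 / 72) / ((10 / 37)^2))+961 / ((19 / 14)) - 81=652.64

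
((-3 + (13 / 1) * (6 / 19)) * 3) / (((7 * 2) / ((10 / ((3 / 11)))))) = 165 / 19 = 8.68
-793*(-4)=3172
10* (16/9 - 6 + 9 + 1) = 520/9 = 57.78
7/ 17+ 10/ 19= 303/ 323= 0.94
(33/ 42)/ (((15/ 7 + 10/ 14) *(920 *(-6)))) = -11/ 220800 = -0.00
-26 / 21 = -1.24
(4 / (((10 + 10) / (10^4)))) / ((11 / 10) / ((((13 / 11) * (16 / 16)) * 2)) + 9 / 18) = 520000 / 251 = 2071.71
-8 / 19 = -0.42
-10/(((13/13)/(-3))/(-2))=-60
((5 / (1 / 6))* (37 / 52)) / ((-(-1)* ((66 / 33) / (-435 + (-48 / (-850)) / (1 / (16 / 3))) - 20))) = -6835639 / 6406036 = -1.07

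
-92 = -92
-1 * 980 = -980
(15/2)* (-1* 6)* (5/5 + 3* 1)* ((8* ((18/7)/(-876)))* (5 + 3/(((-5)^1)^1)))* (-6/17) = -57024/8687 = -6.56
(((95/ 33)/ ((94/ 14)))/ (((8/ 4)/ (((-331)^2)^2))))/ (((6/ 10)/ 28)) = 558768172162550/ 4653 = 120087722364.61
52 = 52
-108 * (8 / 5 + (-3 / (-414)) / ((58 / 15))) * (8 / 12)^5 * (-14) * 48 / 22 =25528832 / 36685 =695.89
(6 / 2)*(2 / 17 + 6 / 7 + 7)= 2847 / 119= 23.92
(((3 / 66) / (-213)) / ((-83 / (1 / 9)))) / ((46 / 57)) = 19 / 53673444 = 0.00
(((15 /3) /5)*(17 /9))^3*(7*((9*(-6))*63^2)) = -10110954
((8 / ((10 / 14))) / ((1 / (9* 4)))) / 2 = 1008 / 5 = 201.60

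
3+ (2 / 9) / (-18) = 242 / 81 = 2.99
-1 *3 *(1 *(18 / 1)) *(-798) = 43092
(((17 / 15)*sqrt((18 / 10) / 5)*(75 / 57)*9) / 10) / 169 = 153 / 32110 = 0.00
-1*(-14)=14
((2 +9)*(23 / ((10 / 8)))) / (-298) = -506 / 745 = -0.68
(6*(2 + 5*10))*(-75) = -23400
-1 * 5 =-5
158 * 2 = 316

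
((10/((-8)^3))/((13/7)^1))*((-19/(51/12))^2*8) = -1.68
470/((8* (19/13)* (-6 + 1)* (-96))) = 611/7296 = 0.08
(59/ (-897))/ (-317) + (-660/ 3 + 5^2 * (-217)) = -1605150046/ 284349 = -5645.00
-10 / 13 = -0.77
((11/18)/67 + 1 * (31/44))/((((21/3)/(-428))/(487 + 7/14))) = -21272.36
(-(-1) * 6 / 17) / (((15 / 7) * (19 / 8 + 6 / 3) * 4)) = 4 / 425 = 0.01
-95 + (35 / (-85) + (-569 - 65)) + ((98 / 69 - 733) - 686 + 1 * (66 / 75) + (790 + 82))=-37363319 / 29325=-1274.11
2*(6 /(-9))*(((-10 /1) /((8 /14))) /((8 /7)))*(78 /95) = 637 /38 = 16.76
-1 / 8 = -0.12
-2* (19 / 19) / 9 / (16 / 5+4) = -5 / 162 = -0.03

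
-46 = -46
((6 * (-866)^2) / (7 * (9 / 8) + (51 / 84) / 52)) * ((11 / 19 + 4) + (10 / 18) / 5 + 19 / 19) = 3246457.89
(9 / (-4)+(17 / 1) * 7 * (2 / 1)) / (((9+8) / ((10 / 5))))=943 / 34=27.74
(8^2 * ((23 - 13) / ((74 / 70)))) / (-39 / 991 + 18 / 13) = 288579200 / 641247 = 450.03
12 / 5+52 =272 / 5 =54.40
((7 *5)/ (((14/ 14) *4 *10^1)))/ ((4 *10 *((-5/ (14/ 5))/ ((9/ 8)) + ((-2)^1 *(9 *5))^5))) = -441/ 119042784032000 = -0.00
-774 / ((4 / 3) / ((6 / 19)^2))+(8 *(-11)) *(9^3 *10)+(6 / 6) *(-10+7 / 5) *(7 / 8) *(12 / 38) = -4632209517 / 7220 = -641580.27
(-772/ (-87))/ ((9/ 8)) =7.89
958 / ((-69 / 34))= -32572 / 69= -472.06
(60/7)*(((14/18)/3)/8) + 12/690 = 0.30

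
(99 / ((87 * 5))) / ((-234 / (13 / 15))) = -11 / 13050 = -0.00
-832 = -832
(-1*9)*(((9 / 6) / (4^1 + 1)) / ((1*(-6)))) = 9 / 20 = 0.45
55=55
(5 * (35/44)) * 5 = 875/44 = 19.89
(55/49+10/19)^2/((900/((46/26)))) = 2167727/405644148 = 0.01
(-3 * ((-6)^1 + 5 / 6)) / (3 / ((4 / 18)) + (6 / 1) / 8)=62 / 57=1.09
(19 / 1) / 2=19 / 2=9.50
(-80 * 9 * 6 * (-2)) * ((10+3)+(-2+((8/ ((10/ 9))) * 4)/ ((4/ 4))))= 343872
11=11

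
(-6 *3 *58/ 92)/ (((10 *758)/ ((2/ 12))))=-87/ 348680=-0.00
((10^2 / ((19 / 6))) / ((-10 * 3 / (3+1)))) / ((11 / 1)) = -80 / 209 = -0.38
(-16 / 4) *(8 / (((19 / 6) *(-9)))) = 64 / 57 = 1.12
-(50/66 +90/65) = -919/429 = -2.14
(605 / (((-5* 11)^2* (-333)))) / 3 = -1 / 4995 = -0.00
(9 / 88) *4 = 9 / 22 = 0.41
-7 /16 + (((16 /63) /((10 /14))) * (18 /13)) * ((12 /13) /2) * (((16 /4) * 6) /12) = 229 /13520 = 0.02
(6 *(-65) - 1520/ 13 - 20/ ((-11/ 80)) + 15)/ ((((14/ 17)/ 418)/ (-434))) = 992188170/ 13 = 76322166.92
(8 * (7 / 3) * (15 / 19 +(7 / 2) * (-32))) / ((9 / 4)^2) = -1893248 / 4617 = -410.06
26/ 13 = 2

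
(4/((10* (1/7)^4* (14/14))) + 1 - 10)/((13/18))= 85626/65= 1317.32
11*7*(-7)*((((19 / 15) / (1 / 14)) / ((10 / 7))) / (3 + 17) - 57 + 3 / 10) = 45340141 / 1500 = 30226.76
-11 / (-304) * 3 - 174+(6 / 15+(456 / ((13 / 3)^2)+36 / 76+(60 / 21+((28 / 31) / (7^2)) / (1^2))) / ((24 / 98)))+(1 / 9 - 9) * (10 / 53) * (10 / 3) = -754903614223 / 11395453680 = -66.25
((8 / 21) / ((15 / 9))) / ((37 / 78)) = 624 / 1295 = 0.48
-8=-8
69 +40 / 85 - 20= 841 / 17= 49.47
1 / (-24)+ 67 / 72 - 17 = -145 / 9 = -16.11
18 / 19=0.95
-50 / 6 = -25 / 3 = -8.33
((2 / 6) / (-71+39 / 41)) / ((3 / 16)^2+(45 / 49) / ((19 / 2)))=-1221472 / 33838263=-0.04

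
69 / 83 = 0.83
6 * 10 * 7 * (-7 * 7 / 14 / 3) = -490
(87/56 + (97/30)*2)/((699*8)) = 6737/4697280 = 0.00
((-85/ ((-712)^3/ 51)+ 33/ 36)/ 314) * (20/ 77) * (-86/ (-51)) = 213411011755/ 166902098799744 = 0.00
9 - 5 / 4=31 / 4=7.75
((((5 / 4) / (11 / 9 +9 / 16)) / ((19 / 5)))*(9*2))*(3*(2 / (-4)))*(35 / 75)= -11340 / 4883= -2.32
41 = 41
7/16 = 0.44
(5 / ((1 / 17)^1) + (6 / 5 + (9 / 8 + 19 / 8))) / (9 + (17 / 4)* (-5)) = -1794 / 245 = -7.32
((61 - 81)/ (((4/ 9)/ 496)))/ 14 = -11160/ 7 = -1594.29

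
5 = 5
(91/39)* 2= 4.67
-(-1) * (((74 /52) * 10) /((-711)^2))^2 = 34225 /43188200363529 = 0.00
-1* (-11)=11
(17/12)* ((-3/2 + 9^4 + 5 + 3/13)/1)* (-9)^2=78343497/104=753302.86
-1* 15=-15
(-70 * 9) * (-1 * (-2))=-1260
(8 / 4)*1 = 2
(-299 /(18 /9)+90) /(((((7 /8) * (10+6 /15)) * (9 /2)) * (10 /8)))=-136 /117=-1.16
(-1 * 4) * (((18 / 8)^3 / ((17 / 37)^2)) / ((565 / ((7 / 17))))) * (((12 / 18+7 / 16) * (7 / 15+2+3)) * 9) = -15180593211 / 1776540800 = -8.55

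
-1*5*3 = -15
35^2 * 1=1225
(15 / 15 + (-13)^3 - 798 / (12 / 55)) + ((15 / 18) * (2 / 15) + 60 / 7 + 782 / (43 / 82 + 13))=-808640099 / 139734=-5787.00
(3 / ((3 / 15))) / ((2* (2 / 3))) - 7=17 / 4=4.25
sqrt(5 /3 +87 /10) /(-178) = -sqrt(9330) /5340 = -0.02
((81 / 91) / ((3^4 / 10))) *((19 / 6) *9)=285 / 91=3.13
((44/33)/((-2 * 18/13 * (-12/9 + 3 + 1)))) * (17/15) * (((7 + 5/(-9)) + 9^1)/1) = -30719/9720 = -3.16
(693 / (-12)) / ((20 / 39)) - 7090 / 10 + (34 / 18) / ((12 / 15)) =-589861 / 720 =-819.25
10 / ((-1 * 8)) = -5 / 4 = -1.25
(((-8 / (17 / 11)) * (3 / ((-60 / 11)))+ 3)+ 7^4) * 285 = 11661174 / 17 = 685951.41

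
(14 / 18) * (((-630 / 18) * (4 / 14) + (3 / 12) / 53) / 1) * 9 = -14833 / 212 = -69.97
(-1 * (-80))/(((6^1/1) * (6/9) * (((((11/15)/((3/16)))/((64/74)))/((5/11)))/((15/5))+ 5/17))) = 459000/82859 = 5.54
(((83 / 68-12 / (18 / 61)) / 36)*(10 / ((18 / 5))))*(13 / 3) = -2615275 / 198288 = -13.19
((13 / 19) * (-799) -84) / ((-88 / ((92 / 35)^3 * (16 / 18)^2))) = 74648146432 / 725830875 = 102.85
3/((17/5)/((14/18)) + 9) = 35/156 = 0.22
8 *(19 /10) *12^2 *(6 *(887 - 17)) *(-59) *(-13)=8763386112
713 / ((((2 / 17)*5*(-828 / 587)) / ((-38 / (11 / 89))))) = 523109159 / 1980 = 264196.54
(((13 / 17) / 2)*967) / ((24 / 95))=1194245 / 816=1463.54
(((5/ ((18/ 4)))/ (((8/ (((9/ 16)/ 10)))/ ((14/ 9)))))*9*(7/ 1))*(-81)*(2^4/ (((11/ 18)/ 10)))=-178605/ 11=-16236.82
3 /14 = 0.21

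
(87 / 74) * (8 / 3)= 116 / 37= 3.14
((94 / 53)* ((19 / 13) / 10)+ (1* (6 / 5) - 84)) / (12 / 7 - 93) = 1990471 / 2201355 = 0.90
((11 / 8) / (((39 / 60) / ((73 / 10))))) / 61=803 / 3172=0.25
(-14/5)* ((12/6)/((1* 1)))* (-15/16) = 21/4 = 5.25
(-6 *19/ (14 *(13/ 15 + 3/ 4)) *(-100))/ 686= 0.73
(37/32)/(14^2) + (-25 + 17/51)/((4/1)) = -115921/18816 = -6.16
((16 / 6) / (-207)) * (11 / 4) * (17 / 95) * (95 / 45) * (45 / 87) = -374 / 54027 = -0.01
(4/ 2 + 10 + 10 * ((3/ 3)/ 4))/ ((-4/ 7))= -203/ 8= -25.38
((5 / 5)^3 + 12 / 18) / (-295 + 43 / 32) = -160 / 28191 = -0.01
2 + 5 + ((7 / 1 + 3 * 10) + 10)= 54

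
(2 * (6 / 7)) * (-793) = -9516 / 7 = -1359.43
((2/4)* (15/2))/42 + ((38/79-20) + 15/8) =-38831/2212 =-17.55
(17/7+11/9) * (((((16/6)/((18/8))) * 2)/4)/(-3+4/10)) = -0.83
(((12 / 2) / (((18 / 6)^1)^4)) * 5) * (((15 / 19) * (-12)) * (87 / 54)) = -2900 / 513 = -5.65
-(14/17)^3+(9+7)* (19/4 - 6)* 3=-60.56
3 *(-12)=-36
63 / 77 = 0.82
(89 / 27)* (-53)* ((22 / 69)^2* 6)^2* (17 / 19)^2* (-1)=52.03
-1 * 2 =-2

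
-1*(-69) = 69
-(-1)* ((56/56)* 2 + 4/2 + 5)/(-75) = -3/25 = -0.12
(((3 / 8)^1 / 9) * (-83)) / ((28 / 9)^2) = -0.36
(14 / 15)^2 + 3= 871 / 225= 3.87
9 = 9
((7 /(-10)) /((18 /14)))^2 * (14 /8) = 16807 /32400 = 0.52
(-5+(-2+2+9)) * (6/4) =6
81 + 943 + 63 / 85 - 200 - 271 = 47068 / 85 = 553.74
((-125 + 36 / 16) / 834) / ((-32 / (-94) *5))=-23077 / 266880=-0.09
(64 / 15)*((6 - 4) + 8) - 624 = -1744 / 3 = -581.33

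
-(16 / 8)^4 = -16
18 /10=1.80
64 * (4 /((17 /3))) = 768 /17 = 45.18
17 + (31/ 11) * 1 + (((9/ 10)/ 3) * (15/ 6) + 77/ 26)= 13459/ 572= 23.53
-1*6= -6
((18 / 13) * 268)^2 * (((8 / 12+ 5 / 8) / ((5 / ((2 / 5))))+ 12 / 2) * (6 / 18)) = 1183587696 / 4225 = 280139.10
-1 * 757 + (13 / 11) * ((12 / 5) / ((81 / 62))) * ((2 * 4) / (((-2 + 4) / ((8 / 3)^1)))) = -3269267 / 4455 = -733.84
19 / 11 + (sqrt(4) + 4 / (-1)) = -3 / 11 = -0.27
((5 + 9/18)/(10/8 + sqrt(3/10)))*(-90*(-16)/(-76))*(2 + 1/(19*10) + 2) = -15067800/36461 + 1205424*sqrt(30)/36461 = -232.18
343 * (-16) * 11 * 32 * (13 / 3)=-25113088 / 3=-8371029.33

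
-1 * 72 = -72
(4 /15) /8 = 1 /30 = 0.03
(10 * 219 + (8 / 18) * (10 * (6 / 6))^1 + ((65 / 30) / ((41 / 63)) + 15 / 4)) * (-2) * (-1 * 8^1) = 35224.38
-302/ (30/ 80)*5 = -12080/ 3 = -4026.67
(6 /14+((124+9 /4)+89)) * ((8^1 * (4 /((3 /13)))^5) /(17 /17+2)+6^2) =510238213375 /567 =899891028.88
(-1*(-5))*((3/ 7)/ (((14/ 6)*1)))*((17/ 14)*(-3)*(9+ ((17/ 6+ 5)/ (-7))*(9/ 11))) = -2857275/ 105644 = -27.05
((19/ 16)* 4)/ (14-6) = 19/ 32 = 0.59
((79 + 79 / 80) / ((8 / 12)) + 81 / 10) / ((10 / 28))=358.63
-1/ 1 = -1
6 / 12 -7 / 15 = 1 / 30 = 0.03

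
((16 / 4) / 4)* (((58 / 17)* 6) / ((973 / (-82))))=-28536 / 16541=-1.73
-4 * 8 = -32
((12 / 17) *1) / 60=1 / 85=0.01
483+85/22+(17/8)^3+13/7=19645629/39424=498.32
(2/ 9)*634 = 1268/ 9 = 140.89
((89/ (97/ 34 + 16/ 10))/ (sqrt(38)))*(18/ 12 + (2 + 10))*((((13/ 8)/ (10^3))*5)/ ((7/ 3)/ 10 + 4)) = 1593189*sqrt(38)/ 116905024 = 0.08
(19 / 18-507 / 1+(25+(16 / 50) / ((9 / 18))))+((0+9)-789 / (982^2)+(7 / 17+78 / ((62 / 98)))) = -39746587165313 / 114344718300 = -347.60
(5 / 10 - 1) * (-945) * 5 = 4725 / 2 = 2362.50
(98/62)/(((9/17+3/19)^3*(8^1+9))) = 97130299/339172488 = 0.29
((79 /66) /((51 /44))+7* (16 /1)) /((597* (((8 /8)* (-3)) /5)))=-86470 /274023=-0.32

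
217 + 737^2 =543386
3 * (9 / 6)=9 / 2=4.50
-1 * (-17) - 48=-31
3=3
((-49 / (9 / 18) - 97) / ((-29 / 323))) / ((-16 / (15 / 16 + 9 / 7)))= -15683265 / 51968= -301.79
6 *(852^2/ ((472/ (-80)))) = -738207.46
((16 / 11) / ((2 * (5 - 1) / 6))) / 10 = 6 / 55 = 0.11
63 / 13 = 4.85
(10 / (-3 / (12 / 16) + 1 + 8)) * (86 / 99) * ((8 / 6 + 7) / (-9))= -4300 / 2673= -1.61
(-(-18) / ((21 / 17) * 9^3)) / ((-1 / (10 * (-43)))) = 14620 / 1701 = 8.59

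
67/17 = 3.94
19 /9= 2.11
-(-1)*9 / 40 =9 / 40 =0.22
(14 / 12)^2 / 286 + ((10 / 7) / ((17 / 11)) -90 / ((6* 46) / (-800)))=7377526993 / 28180152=261.80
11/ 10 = 1.10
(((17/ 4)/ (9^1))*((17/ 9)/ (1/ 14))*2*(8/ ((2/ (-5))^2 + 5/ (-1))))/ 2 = -202300/ 9801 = -20.64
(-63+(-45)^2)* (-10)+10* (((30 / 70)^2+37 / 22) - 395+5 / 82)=-520447700 / 22099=-23550.74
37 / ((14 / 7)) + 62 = 161 / 2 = 80.50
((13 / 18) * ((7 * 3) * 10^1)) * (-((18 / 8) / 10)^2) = -2457 / 320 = -7.68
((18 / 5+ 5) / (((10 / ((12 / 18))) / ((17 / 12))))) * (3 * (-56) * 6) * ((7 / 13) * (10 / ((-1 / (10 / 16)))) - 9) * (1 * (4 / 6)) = 6580462 / 975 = 6749.19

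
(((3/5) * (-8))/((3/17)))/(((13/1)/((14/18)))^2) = -6664/68445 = -0.10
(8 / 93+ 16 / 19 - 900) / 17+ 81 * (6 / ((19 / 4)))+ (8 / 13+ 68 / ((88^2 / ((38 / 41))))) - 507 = -456.95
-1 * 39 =-39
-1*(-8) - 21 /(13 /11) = -127 /13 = -9.77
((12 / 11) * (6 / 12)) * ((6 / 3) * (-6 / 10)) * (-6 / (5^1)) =216 / 275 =0.79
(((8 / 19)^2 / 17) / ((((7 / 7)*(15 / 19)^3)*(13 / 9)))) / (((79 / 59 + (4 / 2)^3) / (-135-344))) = -1808704 / 2403375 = -0.75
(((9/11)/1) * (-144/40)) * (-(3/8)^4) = 6561/112640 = 0.06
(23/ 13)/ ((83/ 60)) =1380/ 1079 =1.28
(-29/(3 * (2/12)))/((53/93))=-5394/53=-101.77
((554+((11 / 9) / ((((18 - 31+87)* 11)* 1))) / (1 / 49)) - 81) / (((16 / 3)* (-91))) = -315067 / 323232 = -0.97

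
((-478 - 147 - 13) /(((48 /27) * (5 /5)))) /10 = -35.89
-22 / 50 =-11 / 25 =-0.44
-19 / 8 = -2.38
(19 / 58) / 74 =19 / 4292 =0.00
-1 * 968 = -968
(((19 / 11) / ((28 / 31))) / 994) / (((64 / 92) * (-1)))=-13547 / 4898432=-0.00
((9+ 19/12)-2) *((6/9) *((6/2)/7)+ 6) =1133/21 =53.95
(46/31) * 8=368/31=11.87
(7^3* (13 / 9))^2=245465.20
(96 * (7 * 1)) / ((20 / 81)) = 13608 / 5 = 2721.60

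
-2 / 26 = -1 / 13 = -0.08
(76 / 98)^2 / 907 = 1444 / 2177707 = 0.00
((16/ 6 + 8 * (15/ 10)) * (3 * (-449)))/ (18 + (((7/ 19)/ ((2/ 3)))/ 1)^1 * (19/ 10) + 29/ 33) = -13038960/ 13153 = -991.33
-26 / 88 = -13 / 44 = -0.30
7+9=16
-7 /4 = -1.75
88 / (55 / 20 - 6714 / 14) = -0.18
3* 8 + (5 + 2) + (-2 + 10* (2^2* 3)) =149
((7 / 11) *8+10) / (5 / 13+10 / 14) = 7553 / 550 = 13.73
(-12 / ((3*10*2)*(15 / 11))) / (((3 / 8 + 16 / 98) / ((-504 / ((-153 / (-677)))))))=163476544 / 269025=607.66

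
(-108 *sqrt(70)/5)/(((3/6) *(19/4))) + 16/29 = -75.54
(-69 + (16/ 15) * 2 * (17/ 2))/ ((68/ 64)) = -12208/ 255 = -47.87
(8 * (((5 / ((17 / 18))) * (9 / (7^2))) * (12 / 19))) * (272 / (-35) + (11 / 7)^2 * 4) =8024832 / 775523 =10.35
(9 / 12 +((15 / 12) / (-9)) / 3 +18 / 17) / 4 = 809 / 1836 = 0.44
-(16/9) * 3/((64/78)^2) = -507/64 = -7.92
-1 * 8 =-8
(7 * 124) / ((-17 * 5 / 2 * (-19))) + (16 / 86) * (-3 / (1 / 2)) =-2872 / 69445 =-0.04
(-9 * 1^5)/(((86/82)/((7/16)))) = -2583/688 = -3.75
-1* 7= -7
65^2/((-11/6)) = -2304.55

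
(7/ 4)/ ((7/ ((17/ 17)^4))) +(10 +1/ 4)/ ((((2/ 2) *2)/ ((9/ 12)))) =131/ 32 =4.09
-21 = -21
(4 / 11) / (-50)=-2 / 275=-0.01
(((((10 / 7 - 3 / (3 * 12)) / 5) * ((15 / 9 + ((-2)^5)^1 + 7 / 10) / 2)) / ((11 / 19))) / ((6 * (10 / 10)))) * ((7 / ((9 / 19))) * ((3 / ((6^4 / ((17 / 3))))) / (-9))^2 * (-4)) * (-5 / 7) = -1497225479 / 14546347960320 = -0.00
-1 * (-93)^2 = -8649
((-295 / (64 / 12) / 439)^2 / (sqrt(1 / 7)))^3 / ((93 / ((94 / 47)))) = 1121079495677203125 * sqrt(7) / 1861395739610864710320128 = 0.00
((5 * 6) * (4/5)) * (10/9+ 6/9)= 128/3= 42.67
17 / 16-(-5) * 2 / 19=483 / 304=1.59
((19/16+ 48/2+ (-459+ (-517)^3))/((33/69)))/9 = -513671673/16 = -32104479.56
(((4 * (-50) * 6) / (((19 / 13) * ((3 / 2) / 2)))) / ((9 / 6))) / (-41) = 41600 / 2337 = 17.80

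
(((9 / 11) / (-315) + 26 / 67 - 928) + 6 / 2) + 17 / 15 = -71463593 / 77385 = -923.48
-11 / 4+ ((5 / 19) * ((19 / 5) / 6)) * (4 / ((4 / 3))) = -9 / 4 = -2.25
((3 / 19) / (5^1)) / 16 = 3 / 1520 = 0.00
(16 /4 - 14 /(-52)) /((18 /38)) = 703 /78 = 9.01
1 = 1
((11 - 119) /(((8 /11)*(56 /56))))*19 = -2821.50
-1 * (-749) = 749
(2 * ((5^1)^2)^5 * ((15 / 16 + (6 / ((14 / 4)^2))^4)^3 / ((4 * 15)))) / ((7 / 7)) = 503337239242896298048822265625 / 1569433447469600066772992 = 320712.70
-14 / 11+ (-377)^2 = 1563405 / 11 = 142127.73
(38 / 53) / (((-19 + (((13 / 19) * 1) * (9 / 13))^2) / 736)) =-5048224 / 179617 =-28.11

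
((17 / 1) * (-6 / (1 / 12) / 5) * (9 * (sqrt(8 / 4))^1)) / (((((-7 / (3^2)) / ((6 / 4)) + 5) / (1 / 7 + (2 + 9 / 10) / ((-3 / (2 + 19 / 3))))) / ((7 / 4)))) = 4118607 * sqrt(2) / 605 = 9627.42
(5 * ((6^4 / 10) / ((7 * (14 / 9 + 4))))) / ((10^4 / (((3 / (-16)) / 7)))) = -2187 / 49000000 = -0.00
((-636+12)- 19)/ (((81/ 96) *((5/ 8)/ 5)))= -164608/ 27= -6096.59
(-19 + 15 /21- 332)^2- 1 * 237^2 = 3260023 /49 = 66531.08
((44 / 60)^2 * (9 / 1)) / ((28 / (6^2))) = 1089 / 175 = 6.22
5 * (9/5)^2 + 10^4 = 50081/5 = 10016.20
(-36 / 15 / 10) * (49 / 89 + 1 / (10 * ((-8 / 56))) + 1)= -2271 / 11125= -0.20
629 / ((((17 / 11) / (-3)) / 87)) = -106227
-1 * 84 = -84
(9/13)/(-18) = -0.04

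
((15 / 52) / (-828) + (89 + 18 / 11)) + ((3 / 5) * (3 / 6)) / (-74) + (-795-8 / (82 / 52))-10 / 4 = -852520494259 / 1197459120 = -711.94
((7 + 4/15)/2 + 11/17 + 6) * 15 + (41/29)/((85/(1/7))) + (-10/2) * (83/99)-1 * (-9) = 543277733/3416490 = 159.02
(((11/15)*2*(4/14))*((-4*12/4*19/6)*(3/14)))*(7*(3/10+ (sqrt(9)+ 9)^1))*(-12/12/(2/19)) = 488433/175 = 2791.05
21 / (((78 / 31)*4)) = 217 / 104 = 2.09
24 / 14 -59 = -401 / 7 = -57.29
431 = 431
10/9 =1.11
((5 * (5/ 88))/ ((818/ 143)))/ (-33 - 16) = -325/ 320656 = -0.00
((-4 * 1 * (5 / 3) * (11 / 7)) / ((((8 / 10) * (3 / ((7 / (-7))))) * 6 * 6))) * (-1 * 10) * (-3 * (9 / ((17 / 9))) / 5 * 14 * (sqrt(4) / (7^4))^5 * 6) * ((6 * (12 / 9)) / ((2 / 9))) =5702400 / 1356468527059404017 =0.00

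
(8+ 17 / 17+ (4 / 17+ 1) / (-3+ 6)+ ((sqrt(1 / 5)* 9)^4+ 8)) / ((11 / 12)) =1427244 / 4675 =305.29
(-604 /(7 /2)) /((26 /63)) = -5436 /13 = -418.15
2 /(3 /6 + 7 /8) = 16 /11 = 1.45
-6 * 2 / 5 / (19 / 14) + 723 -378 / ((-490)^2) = 235012797 / 325850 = 721.23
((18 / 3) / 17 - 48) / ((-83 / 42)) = 34020 / 1411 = 24.11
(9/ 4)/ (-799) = -0.00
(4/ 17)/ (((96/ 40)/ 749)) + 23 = 4918/ 51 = 96.43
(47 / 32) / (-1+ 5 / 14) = -2.28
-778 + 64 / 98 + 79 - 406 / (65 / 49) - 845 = -1849.41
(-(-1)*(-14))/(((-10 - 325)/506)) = 7084/335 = 21.15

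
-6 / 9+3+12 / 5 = 71 / 15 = 4.73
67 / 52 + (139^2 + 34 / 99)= 99472909 / 5148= 19322.63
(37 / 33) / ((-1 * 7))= -37 / 231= -0.16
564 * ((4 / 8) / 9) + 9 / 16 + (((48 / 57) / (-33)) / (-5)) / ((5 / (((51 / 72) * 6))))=8000563 / 250800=31.90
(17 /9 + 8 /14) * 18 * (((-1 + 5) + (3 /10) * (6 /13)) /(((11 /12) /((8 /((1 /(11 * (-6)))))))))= -9606528 /91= -105566.24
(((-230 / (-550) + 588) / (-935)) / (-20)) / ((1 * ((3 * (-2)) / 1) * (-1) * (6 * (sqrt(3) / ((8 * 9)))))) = 0.04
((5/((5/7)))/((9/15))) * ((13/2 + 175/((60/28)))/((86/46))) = 425845/774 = 550.19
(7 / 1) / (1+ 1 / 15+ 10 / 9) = 45 / 14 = 3.21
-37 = -37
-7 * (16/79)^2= -1792/6241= -0.29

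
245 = 245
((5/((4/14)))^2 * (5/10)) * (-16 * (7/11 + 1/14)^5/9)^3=-91062061492188001573922874653725/18883056816051788975997356073792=-4.82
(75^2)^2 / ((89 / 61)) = 1930078125 / 89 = 21686271.07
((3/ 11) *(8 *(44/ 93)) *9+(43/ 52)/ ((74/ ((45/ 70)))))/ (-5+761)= 575079/ 46760896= 0.01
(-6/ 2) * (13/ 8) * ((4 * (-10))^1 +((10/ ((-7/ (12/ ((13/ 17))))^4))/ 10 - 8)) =584890002/ 5274997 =110.88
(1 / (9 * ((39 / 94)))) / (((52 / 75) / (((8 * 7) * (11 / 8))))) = 90475 / 3042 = 29.74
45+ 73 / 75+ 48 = 7048 / 75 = 93.97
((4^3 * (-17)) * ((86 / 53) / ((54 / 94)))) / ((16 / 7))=-1344.51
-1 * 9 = -9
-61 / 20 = -3.05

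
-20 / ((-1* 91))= 20 / 91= 0.22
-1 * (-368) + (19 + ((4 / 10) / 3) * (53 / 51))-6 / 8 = 1182349 / 3060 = 386.39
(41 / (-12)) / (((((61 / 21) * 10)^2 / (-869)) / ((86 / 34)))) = 225210909 / 25302800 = 8.90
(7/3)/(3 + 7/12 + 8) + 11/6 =1697/834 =2.03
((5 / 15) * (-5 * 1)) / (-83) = 5 / 249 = 0.02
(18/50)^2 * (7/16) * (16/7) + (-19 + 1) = -11169/625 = -17.87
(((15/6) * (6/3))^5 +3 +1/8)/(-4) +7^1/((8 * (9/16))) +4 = -223625/288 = -776.48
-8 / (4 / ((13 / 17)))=-26 / 17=-1.53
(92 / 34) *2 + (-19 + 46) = 551 / 17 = 32.41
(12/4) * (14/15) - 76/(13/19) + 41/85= -119113/1105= -107.79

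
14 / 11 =1.27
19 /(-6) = -3.17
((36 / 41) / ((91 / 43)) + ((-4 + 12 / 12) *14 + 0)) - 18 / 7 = -44.16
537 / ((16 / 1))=33.56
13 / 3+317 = 964 / 3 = 321.33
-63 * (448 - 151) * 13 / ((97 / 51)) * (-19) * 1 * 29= 6835371543 / 97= 70467747.87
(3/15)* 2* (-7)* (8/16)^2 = -7/10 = -0.70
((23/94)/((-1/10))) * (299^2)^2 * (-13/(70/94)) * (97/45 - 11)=-951128102396602/315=-3019454293322.55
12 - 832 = -820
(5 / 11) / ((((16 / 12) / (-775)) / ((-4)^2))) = -46500 / 11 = -4227.27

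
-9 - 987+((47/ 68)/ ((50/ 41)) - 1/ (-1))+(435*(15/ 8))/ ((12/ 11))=-3356167/ 13600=-246.78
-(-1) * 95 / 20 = 19 / 4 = 4.75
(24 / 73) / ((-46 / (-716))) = 8592 / 1679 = 5.12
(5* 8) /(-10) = -4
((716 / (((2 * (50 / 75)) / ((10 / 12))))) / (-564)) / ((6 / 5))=-4475 / 6768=-0.66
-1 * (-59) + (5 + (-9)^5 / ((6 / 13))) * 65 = -16631367 / 2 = -8315683.50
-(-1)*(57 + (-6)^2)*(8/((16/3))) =279/2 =139.50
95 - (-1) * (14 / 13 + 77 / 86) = 108415 / 1118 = 96.97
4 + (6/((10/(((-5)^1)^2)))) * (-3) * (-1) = 49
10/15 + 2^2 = 14/3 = 4.67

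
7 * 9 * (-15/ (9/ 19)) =-1995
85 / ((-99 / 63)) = -54.09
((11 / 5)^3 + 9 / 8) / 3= 3.92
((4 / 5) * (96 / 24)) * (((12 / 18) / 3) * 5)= 32 / 9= 3.56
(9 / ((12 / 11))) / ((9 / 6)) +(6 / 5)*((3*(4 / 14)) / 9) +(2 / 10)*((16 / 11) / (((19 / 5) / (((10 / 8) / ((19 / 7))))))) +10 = 4350103 / 277970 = 15.65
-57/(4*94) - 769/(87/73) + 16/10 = -105300659/163560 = -643.80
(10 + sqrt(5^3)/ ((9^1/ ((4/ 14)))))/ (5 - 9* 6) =-10/ 49 - 10* sqrt(5)/ 3087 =-0.21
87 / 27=29 / 9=3.22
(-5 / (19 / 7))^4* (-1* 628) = -942392500 / 130321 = -7231.32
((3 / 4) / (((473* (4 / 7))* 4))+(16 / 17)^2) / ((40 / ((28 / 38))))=0.02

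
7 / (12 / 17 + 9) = 119 / 165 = 0.72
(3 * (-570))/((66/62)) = -17670/11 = -1606.36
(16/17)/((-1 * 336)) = -1/357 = -0.00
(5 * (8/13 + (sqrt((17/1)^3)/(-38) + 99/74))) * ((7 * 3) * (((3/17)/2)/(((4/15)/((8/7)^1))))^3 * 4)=5136716250/115794497- 2733750 * sqrt(17)/269059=2.47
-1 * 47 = -47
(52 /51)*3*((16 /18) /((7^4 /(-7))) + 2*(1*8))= 2567968 /52479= 48.93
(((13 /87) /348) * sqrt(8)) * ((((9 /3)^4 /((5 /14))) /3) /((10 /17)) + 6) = 14573 * sqrt(2) /126150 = 0.16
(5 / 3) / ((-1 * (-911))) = 5 / 2733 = 0.00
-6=-6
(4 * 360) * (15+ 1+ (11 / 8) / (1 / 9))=40860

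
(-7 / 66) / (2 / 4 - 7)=7 / 429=0.02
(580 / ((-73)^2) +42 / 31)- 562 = -92600040 / 165199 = -560.54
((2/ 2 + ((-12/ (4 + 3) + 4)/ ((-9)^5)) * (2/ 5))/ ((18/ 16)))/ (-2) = -8266732/ 18600435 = -0.44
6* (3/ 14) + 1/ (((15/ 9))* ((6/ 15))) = 39/ 14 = 2.79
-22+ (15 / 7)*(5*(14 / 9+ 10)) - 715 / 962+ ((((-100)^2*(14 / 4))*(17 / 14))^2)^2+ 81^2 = 5069985703125010352851 / 1554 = 3262539062500006662.07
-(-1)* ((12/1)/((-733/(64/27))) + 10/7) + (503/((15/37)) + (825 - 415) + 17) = 385392178/230895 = 1669.12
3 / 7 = 0.43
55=55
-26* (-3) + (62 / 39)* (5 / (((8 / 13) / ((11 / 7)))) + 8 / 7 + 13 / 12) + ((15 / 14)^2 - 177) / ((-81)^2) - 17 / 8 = 1110983297 / 11144952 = 99.68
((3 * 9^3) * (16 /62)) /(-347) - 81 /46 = -1676133 /494822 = -3.39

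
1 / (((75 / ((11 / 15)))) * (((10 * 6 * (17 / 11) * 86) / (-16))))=-242 / 12335625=-0.00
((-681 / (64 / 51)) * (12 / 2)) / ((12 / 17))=-590427 / 128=-4612.71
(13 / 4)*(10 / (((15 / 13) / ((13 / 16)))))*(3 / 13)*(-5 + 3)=-169 / 16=-10.56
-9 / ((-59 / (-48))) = -432 / 59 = -7.32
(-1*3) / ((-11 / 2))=6 / 11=0.55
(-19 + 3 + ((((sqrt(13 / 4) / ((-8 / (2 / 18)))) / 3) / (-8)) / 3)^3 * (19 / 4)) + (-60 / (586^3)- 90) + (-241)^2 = 57975.00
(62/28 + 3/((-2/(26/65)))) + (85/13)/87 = 133753/79170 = 1.69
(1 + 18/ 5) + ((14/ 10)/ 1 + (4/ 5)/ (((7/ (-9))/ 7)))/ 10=4.02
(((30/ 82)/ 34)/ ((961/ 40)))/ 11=300/ 7367987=0.00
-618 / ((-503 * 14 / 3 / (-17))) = -15759 / 3521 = -4.48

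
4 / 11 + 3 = 37 / 11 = 3.36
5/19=0.26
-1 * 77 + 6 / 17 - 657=-12472 / 17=-733.65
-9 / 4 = -2.25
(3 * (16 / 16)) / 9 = 1 / 3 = 0.33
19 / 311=0.06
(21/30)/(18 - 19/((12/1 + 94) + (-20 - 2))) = 294/7465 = 0.04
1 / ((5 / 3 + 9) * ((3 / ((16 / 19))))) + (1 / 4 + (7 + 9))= 1237 / 76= 16.28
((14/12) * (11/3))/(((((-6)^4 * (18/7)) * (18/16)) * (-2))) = -539/944784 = -0.00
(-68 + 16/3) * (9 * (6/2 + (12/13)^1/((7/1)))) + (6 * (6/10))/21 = -803622/455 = -1766.20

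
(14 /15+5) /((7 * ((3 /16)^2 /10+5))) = 45568 /268989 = 0.17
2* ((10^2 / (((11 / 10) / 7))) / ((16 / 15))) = 13125 / 11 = 1193.18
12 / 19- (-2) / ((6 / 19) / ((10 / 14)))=5.16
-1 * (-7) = 7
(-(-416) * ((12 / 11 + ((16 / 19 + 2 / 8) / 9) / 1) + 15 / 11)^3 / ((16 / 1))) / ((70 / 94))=4448050967321351 / 7453914541920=596.74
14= 14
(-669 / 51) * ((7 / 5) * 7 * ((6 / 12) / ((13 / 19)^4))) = -1424017567 / 4855370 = -293.29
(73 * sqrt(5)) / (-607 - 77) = -73 * sqrt(5) / 684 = -0.24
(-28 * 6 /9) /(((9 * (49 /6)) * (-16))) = 1 /63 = 0.02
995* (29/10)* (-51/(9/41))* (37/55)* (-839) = 124866959641/330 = 378384726.18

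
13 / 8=1.62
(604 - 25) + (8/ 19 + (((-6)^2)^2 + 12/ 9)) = 106975/ 57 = 1876.75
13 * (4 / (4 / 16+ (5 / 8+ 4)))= 32 / 3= 10.67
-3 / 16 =-0.19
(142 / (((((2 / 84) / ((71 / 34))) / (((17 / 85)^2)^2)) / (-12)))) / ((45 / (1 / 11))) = -282296 / 584375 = -0.48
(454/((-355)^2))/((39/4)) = 1816/4914975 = 0.00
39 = 39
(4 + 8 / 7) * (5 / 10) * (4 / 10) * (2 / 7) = 72 / 245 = 0.29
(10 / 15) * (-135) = -90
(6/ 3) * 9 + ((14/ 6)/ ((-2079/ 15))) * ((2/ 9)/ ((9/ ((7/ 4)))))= 866017/ 48114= 18.00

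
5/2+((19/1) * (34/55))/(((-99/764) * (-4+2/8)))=4356727/163350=26.67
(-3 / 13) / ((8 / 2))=-3 / 52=-0.06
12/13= 0.92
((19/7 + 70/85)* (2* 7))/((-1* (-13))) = 842/221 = 3.81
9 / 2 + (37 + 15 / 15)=85 / 2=42.50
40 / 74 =20 / 37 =0.54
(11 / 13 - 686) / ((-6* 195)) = 0.59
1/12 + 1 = 13/12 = 1.08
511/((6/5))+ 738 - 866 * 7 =-4898.17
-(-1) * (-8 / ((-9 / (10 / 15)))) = 16 / 27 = 0.59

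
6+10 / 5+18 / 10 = 49 / 5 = 9.80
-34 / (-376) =17 / 188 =0.09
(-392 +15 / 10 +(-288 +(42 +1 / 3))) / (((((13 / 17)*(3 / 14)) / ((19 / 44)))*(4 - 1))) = -784567 / 1404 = -558.81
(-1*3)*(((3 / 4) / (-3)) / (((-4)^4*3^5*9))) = 0.00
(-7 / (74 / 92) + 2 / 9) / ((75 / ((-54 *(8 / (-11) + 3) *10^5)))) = 564800000 / 407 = 1387714.99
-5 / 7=-0.71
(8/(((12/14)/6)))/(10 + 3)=56/13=4.31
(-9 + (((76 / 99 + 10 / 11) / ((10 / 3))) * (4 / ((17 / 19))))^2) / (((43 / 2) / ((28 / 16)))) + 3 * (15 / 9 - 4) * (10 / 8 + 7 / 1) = -1827613753 / 31472100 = -58.07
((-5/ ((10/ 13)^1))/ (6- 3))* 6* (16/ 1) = -208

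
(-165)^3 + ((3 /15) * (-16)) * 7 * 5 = -4492237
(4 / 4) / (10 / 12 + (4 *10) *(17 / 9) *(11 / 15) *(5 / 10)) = 54 / 1541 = 0.04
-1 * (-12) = 12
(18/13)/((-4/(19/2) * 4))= -171/208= -0.82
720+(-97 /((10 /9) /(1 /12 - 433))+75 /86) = 13248987 /344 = 38514.50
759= 759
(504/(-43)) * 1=-504/43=-11.72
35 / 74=0.47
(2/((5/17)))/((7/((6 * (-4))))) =-816/35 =-23.31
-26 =-26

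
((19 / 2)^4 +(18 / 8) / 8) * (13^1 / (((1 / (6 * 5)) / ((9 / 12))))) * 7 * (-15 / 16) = -16010487675 / 1024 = -15635241.87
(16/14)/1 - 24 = -160/7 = -22.86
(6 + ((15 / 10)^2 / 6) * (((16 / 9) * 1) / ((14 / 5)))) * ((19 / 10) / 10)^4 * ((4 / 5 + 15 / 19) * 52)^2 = 182229673379 / 3281250000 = 55.54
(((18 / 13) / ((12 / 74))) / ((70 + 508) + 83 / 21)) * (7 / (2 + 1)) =5439 / 158873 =0.03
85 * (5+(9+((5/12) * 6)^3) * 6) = 51935/4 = 12983.75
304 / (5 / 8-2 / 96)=14592 / 29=503.17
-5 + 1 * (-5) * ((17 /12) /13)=-865 /156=-5.54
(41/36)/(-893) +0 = -41/32148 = -0.00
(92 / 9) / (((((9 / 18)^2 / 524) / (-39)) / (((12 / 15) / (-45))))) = 10027264 / 675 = 14855.21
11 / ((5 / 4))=44 / 5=8.80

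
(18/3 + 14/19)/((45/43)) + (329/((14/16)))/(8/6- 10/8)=4518.44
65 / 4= 16.25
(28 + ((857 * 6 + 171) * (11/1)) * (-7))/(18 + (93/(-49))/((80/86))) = -801783080/31281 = -25631.63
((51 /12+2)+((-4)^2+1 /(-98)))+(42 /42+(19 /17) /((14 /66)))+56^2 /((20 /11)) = 29210123 /16660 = 1753.31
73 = 73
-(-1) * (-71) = -71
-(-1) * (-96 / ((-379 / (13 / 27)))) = 416 / 3411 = 0.12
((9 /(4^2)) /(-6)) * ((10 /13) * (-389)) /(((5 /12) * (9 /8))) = 778 /13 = 59.85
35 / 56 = 5 / 8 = 0.62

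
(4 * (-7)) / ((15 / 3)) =-28 / 5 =-5.60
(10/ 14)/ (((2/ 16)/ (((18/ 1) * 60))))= 43200/ 7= 6171.43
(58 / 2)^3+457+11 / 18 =24846.61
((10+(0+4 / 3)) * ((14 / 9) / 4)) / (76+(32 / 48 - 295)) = -119 / 5895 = -0.02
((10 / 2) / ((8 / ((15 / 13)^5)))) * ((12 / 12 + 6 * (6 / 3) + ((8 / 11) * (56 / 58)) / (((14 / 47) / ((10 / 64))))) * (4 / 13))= 32383546875 / 6159008284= 5.26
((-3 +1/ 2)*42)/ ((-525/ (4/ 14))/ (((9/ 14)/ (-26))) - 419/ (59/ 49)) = -2655/ 1870351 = -0.00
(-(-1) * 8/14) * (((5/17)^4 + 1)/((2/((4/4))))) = 168292/584647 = 0.29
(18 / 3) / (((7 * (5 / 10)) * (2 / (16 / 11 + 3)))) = 42 / 11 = 3.82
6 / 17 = 0.35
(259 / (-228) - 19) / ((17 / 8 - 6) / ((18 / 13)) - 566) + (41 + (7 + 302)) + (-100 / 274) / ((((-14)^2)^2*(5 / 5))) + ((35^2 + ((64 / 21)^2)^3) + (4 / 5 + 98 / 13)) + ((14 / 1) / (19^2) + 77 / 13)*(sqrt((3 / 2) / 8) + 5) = 2417.01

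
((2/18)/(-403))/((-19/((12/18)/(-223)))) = -2/46102797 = -0.00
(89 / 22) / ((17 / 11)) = 2.62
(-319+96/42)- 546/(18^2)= -120355/378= -318.40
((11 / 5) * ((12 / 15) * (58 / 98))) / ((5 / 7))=1276 / 875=1.46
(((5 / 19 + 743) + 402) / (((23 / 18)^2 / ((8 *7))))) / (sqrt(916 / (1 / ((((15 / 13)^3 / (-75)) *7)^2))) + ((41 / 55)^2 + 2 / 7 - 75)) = -1760182924284120720384000 / 3311669566906964993341 - 6806233932353856000000 *sqrt(229) / 3311669566906964993341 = -562.61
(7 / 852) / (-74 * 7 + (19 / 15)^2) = -525 / 32997676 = -0.00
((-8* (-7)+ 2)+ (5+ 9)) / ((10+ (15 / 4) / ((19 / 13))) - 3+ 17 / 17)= 6.81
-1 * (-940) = 940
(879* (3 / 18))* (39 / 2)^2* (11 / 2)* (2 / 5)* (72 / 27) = 1634061 / 5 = 326812.20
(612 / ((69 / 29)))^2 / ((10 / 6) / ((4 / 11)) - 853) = -419988672 / 5385749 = -77.98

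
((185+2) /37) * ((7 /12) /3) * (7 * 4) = 9163 /333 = 27.52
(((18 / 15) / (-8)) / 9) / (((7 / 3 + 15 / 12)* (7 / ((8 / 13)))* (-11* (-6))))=-4 / 645645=-0.00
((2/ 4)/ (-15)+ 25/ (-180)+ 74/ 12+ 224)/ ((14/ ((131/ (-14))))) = -5423269/ 35280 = -153.72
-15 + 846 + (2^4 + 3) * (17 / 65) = 54338 / 65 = 835.97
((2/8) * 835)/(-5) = -167/4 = -41.75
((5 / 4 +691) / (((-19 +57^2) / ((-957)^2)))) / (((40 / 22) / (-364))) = -2538521866881 / 64600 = -39296004.13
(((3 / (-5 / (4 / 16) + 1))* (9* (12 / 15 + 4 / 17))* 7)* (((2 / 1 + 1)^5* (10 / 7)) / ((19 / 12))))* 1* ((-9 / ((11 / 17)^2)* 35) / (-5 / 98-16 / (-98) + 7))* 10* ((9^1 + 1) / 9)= 432081216000 / 162811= 2653882.21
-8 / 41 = -0.20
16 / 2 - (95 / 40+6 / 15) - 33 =-1111 / 40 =-27.78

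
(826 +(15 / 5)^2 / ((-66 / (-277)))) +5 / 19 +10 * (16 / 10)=367855 / 418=880.04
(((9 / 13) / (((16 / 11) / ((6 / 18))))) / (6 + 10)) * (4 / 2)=33 / 1664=0.02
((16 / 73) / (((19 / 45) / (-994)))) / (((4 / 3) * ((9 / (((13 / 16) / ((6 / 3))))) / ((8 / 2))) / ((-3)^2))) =-872235 / 1387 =-628.86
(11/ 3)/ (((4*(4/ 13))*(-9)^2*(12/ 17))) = 2431/ 46656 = 0.05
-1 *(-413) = 413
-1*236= -236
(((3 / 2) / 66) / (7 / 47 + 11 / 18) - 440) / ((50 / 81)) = -504129177 / 707300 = -712.75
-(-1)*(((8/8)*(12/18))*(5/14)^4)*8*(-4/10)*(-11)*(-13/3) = -35750/21609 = -1.65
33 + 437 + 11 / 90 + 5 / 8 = 169469 / 360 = 470.75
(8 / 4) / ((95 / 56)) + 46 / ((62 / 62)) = 4482 / 95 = 47.18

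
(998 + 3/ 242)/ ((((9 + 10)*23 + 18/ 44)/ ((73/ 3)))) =55.52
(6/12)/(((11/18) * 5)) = 9/55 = 0.16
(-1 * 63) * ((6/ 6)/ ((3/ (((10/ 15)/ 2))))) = -7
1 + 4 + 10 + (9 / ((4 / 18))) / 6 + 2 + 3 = 107 / 4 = 26.75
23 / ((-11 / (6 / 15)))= -46 / 55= -0.84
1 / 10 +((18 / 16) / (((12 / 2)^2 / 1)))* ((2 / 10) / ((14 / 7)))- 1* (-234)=74913 / 320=234.10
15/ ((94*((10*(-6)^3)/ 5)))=-5/ 13536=-0.00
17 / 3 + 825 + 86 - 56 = 2582 / 3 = 860.67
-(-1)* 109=109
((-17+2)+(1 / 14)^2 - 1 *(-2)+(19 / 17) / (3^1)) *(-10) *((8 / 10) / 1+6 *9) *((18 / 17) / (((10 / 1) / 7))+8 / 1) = 12843275843 / 212415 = 60463.13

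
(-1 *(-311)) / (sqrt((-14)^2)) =311 / 14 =22.21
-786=-786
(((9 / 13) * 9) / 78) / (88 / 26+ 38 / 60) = 405 / 20371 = 0.02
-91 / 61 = -1.49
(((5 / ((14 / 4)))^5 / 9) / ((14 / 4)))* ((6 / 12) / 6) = 50000 / 3176523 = 0.02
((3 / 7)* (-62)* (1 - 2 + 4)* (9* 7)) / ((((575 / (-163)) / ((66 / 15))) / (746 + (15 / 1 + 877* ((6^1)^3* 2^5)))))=21836087701164 / 575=37975804697.68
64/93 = 0.69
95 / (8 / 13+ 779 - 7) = 1235 / 10044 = 0.12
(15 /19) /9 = 5 /57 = 0.09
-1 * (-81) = 81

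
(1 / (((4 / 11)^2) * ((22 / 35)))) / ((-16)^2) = 385 / 8192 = 0.05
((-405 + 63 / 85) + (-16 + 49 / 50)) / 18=-356387 / 15300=-23.29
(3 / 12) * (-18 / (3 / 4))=-6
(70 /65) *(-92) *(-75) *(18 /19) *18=31298400 /247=126714.17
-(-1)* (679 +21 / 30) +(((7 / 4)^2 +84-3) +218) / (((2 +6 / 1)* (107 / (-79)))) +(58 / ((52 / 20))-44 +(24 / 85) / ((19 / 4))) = 181209534707 / 287547520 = 630.19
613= 613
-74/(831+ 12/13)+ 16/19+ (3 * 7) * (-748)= -3227603618/205485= -15707.25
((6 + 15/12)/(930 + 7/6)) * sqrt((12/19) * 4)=174 * sqrt(57)/106153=0.01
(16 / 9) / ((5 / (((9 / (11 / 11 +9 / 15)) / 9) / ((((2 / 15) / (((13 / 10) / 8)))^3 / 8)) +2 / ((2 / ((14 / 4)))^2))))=5.40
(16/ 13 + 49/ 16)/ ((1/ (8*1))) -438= -10495/ 26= -403.65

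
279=279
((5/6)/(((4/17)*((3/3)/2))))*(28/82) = 595/246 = 2.42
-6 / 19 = -0.32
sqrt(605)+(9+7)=16+11 *sqrt(5)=40.60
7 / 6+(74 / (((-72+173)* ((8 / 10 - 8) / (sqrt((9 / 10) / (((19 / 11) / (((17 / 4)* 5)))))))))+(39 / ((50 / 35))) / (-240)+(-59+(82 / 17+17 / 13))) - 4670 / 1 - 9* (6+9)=-2576055133 / 530400 - 185* sqrt(7106) / 46056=-4857.15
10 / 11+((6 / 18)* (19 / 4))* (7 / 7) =329 / 132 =2.49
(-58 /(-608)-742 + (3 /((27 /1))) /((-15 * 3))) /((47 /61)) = -5571959539 /5786640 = -962.90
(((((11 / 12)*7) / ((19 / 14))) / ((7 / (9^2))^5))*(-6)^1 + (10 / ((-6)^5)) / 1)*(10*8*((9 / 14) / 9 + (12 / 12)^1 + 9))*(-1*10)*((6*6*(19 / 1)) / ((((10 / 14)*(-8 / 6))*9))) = -35043856894219955 / 9261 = -3784025147847.96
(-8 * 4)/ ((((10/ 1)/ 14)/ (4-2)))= -89.60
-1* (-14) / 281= 14 / 281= 0.05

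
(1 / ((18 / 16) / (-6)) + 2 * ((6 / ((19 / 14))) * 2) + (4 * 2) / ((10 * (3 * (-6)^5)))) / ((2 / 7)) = 47900027 / 1108080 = 43.23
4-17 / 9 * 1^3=19 / 9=2.11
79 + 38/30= 1204/15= 80.27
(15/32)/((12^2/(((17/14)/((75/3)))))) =0.00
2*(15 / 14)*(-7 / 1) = -15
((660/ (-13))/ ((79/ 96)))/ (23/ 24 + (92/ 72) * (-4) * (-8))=-4561920/ 3094351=-1.47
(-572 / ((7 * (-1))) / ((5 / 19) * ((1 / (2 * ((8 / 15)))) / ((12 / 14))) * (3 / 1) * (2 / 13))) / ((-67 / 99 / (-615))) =9175548096 / 16415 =558973.38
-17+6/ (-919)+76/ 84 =-310748/ 19299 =-16.10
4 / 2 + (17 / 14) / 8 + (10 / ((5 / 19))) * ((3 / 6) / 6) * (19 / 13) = 6.78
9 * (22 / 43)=198 / 43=4.60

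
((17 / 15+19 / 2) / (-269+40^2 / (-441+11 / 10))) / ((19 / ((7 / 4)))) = -1403281 / 390639240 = -0.00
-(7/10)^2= -49/100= -0.49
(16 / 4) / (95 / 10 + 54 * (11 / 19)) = 152 / 1549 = 0.10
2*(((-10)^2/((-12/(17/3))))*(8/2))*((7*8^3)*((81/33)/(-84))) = 435200/11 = 39563.64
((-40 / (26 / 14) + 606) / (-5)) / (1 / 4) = -30392 / 65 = -467.57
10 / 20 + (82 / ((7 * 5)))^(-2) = 4587 / 6724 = 0.68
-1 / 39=-0.03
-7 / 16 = -0.44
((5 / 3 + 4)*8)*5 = 680 / 3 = 226.67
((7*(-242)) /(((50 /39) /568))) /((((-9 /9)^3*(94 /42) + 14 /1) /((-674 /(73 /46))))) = 939701724192 /34675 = 27100266.02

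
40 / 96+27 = 27.42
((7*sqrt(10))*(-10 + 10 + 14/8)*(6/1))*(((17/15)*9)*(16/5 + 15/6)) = 427329*sqrt(10)/100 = 13513.33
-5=-5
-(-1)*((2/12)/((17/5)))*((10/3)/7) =0.02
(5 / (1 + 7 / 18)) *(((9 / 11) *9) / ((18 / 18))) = 1458 / 55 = 26.51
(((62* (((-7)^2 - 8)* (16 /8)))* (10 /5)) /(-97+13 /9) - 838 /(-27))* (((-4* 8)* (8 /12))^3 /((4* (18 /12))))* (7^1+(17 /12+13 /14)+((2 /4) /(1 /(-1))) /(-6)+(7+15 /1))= 3833196.79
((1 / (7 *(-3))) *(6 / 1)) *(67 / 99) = -134 / 693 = -0.19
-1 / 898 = -0.00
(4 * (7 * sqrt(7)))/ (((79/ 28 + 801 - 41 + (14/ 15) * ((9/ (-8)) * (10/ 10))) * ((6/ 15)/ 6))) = 7350 * sqrt(7)/ 13331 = 1.46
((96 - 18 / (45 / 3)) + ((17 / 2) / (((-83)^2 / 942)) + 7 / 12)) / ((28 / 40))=5700881 / 41334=137.92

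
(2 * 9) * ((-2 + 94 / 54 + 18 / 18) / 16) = 0.83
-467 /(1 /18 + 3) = -8406 /55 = -152.84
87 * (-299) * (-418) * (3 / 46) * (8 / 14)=2836548 / 7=405221.14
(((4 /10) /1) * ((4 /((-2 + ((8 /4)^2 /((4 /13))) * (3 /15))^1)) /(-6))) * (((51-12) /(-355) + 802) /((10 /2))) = -1138684 /15975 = -71.28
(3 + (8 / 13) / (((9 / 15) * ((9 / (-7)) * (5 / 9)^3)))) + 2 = 113 / 325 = 0.35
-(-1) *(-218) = -218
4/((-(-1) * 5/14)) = 56/5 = 11.20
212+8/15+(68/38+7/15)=4081/19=214.79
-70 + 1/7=-489/7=-69.86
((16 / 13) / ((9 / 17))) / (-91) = -0.03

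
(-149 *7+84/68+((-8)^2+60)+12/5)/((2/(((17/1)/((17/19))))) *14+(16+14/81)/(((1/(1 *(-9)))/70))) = 6652413/74037040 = 0.09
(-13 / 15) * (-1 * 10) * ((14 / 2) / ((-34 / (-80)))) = 7280 / 51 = 142.75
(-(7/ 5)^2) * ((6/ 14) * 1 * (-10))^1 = 42/ 5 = 8.40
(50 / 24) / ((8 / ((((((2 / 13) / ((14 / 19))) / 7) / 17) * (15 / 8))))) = 2375 / 2772224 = 0.00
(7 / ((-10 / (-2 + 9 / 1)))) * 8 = -196 / 5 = -39.20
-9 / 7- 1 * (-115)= 796 / 7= 113.71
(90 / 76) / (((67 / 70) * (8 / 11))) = 1.70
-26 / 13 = -2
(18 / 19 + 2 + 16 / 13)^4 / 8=141784515072 / 3722098081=38.09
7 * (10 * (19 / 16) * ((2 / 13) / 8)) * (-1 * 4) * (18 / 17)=-6.77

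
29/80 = 0.36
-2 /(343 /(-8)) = 16 /343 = 0.05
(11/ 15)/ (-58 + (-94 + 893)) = 11/ 11115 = 0.00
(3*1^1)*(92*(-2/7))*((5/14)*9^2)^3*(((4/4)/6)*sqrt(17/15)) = -101859525*sqrt(255)/4802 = -338726.82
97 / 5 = 19.40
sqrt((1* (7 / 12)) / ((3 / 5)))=sqrt(35) / 6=0.99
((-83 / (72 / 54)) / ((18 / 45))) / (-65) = 249 / 104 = 2.39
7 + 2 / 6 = 22 / 3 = 7.33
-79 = -79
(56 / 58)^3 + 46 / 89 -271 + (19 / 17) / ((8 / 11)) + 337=20355438477 / 295204456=68.95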